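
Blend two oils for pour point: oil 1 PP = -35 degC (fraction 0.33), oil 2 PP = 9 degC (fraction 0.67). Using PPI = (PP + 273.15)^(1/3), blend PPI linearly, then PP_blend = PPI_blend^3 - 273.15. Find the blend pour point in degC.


PPI_1 = (-35 + 273.15)^(1/3) = 6.198456
PPI_2 = (9 + 273.15)^(1/3) = 6.558835
PPI_blend = 0.33 * 6.198456 + 0.67 * 6.558835 = 6.43991
PP_blend = 6.43991^3 - 273.15 = 267.0788 - 273.15 = -6.07

-6.07 degC


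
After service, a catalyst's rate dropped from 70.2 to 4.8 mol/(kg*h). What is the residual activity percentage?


Activity (%) = (rate_used / rate_fresh) * 100
rate_used = 4.8, rate_fresh = 70.2
= (4.8 / 70.2) * 100
= 0.06838 * 100 = 6.838

6.838 %


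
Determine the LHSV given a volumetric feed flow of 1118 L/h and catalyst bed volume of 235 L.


LHSV = volumetric feed rate / catalyst volume
= 1118 L/h / 235 L
= 4.757 h^-1

4.757 h^-1


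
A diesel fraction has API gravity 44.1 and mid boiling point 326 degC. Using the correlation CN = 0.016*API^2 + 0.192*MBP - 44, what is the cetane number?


CN = 0.016 * 44.1^2 + 0.192 * 326 - 44
CN = 31.11696 + 62.592 - 44 = 49.70896

49.70896


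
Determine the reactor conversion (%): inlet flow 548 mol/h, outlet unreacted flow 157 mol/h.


X = (F_in - F_out) / F_in * 100
Moles reacted = 548 - 157 = 391
X = 391 / 548 * 100
= 0.7135 * 100
= 71.35 %

71.35 %


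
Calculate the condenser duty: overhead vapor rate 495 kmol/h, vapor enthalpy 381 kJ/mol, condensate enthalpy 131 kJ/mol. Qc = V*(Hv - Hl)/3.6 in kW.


Qc = 495 * (381 - 131) / 3.6 = 495 * 250 / 3.6 = 34380

34380 kW


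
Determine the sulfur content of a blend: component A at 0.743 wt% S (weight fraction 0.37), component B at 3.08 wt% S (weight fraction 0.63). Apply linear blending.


Linear sulfur blending: S_blend = x1*S1 + x2*S2
Contribution 1: 0.37 * 0.743 = 0.27491 wt%
Contribution 2: 0.63 * 3.08 = 1.9404 wt%
S_blend = 0.27491 + 1.9404 = 2.21531

2.21531 wt%


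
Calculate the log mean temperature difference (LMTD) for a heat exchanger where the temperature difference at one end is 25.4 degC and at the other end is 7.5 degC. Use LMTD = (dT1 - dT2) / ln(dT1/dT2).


LMTD = (dT1 - dT2) / ln(dT1/dT2)
= (25.4 - 7.5) / ln(25.4 / 7.5) = 17.9 / 1.21985 = 14.67

14.67 degC


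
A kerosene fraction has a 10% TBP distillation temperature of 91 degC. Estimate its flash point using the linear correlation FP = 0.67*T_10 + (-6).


FP = 0.67 * 91 + (-6) = 54.97

54.97 degC


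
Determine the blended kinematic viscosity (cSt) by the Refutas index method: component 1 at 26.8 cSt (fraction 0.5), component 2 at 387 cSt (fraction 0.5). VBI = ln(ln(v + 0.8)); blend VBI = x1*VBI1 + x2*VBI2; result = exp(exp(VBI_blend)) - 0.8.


Refutas method: VBN_i = 14.534*ln(ln(visc_i + 0.8)) + 10.975, blended linearly by mass fraction; since VBN is linear in VBI_i = ln(ln(visc_i + 0.8)) and the fractions sum to 1, blend VBI directly: visc = exp(exp(VBI_blend)) - 0.8
VBI_1 = ln(ln(26.8 + 0.8)) = 1.19931
VBI_2 = ln(ln(387 + 0.8)) = 1.78515
VBI_blend = 0.5 * 1.19931 + 0.5 * 1.78515 = 1.49223
visc_blend = exp(exp(1.49223)) - 0.8 = 84.57

84.57 cSt


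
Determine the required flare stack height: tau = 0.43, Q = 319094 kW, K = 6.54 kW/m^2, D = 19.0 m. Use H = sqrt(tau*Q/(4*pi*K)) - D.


tau*Q/(4*pi*K) = 0.43 * 319094 / (4 * pi * 6.54) = 1669.55
sqrt(1669.55) = 40.8601
H = 40.8601 - 19.0 = 21.86

21.86 m


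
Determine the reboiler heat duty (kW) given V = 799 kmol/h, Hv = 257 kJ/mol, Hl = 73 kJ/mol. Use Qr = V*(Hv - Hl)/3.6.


Qr = 799 * (257 - 73) / 3.6 = 799 * 184 / 3.6 = 40840

40840 kW


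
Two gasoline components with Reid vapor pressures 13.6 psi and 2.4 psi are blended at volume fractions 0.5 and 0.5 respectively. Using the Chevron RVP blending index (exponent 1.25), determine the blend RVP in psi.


Chevron index: RVP_blend = (sum xi*RVPi^1.25)^(1/1.25)
RVP^1.25 terms: 0.5 * 13.6^1.25 + 0.5 * 2.4^1.25 = 14.5521
RVP_blend = 14.5521^(1/1.25) = 8.518

8.518 psi


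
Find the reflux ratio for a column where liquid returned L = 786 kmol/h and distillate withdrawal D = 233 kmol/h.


Reflux ratio definition: R = L / D (liquid returned / distillate withdrawn)
L = 786 kmol/h, D = 233 kmol/h
R = 786 / 233 = 3.373

3.373


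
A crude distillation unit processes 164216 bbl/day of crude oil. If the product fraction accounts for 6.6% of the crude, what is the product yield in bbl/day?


Crude throughput = 164216 bbl/day
Fraction yield = 6.6%
yield = throughput * fraction / 100
yield = 164216 * 6.6 / 100 = 10838.256

10838.256 bbl/day


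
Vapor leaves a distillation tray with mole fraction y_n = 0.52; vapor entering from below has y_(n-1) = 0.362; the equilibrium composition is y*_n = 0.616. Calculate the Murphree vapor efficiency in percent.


Murphree vapor efficiency: EMV = (y_n - y_(n-1)) / (y*_n - y_(n-1)) * 100
EMV = (0.52 - 0.362) / (0.616 - 0.362) * 100 = 0.158 / 0.254 * 100 = 62.20

62.20 %


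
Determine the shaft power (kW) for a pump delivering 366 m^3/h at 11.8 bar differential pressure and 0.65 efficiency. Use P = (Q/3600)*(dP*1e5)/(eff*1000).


Q = 366 / 3600 = 0.101667 m^3/s
P = 0.101667 * (11.8 * 1e5) / 0.65 / 1000 = 184.6

184.6 kW


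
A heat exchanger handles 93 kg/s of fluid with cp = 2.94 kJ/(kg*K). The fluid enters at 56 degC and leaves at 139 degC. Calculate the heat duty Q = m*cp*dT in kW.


Q = m_dot * cp * delta_T
delta_T = 139 - 56 = 83 K
Q = 93 * 2.94 * 83
= 273.42 * 83
= 22693.86 kW

22693.86 kW


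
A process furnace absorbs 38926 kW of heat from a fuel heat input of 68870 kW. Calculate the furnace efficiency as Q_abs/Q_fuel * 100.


Furnace efficiency = Q_absorbed / Q_fuel * 100
= 38926 / 68870 * 100 = 56.52

56.52 %


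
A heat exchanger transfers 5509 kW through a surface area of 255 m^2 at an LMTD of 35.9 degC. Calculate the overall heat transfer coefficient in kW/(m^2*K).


From Q = U*A*LMTD, U = Q / (A * LMTD)
U = 5509 / (255 * 35.9) = 5509 / 9154.5 = 0.6018

0.6018 kW/(m^2*K)


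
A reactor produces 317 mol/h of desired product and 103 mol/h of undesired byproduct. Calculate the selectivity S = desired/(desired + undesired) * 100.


Selectivity = desired / (desired + undesired) * 100
Total products = 317 + 103 = 420 mol/h
S = 317 / 420 * 100
= 0.7548 * 100
= 75.48 %

75.48 %


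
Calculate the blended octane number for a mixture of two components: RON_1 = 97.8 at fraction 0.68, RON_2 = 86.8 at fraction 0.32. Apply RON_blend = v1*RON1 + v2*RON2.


Linear blending: RON_blend = sum(vi * RONi)
Contribution 1: 0.68 * 97.8 = 66.504
Contribution 2: 0.32 * 86.8 = 27.776
RON_blend = 66.504 + 27.776 = 94.28

94.28


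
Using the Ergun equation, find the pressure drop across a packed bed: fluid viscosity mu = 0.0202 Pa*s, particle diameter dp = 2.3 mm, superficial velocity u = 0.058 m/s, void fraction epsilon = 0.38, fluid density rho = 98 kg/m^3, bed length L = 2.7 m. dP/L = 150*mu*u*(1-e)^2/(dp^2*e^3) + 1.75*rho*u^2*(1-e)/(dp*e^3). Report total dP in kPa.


dp = 2.3 mm = 0.0023 m
Viscous term = 150*0.0202*0.058*(1-0.38)^2 / (0.0023^2*0.38^3) = 232727
Inertial term = 1.75*98*0.058^2*(1-0.38) / (0.0023*0.38^3) = 2834.22
dP/L = 232727 + 2834.22 = 235561 Pa/m
dP = 235561 * 2.7 / 1000 = 636.0 kPa

636.0 kPa


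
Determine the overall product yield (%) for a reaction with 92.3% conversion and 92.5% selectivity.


Overall yield = conversion (%) * selectivity (%) / 100
Conversion = 92.3%, Selectivity = 92.5%
Y = 92.3 * 92.5 / 100
= 85.3775 %

85.3775 %


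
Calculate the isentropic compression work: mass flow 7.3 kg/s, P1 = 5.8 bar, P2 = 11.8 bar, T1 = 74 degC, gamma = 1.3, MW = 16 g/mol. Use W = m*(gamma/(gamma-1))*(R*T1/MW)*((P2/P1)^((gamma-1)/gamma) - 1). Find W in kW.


Isentropic work: W = m*(gamma/(gamma-1))*(R*T1/MW)*((P2/P1)^((gamma-1)/gamma) - 1)
T1 = 74 + 273.15 = 347.15 K
Pressure ratio = 11.8 / 5.8 = 2.03448
Exponent = (1.3 - 1)/1.3 = 0.230769
(P2/P1)^exp - 1 = 2.03448^0.230769 - 1 = 0.178098
W = 7.3 * 1.3 / 0.3 * 8.314 * 347.15 / 16 * 0.178098 = 1016

1016 kW


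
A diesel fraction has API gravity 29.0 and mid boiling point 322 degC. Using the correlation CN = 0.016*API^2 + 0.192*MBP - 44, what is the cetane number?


CN = 0.016 * 29.0^2 + 0.192 * 322 - 44
CN = 13.456 + 61.824 - 44 = 31.28

31.28


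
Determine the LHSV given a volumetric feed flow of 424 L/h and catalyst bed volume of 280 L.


LHSV = volumetric feed rate / catalyst volume
= 424 L/h / 280 L
= 1.514 h^-1

1.514 h^-1


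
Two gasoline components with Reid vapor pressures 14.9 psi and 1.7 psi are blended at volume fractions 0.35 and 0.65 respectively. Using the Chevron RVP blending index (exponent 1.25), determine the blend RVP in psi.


Chevron index: RVP_blend = (sum xi*RVPi^1.25)^(1/1.25)
RVP^1.25 terms: 0.35 * 14.9^1.25 + 0.65 * 1.7^1.25 = 11.5077
RVP_blend = 11.5077^(1/1.25) = 7.060

7.060 psi


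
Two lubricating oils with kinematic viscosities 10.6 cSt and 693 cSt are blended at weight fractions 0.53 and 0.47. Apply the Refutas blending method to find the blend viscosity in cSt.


Refutas method: VBN_i = 14.534*ln(ln(visc_i + 0.8)) + 10.975, blended linearly by mass fraction; since VBN is linear in VBI_i = ln(ln(visc_i + 0.8)) and the fractions sum to 1, blend VBI directly: visc = exp(exp(VBI_blend)) - 0.8
VBI_1 = ln(ln(10.6 + 0.8)) = 0.889377
VBI_2 = ln(ln(693 + 0.8)) = 1.87827
VBI_blend = 0.53 * 0.889377 + 0.47 * 1.87827 = 1.35416
visc_blend = exp(exp(1.35416)) - 0.8 = 47.31

47.31 cSt


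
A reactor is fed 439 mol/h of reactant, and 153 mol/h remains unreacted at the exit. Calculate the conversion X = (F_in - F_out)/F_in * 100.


X = (F_in - F_out) / F_in * 100
Moles reacted = 439 - 153 = 286
X = 286 / 439 * 100
= 0.6515 * 100
= 65.15 %

65.15 %


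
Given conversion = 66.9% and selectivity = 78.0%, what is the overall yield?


Overall yield = conversion (%) * selectivity (%) / 100
Conversion = 66.9%, Selectivity = 78.0%
Y = 66.9 * 78.0 / 100
= 52.182 %

52.182 %


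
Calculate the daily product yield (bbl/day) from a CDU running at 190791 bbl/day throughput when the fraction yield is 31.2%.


Crude throughput = 190791 bbl/day
Fraction yield = 31.2%
yield = throughput * fraction / 100
yield = 190791 * 31.2 / 100 = 59526.792

59526.792 bbl/day


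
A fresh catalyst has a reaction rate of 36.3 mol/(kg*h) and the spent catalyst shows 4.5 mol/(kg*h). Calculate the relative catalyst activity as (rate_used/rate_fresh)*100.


Activity (%) = (rate_used / rate_fresh) * 100
rate_used = 4.5, rate_fresh = 36.3
= (4.5 / 36.3) * 100
= 0.1240 * 100 = 12.40

12.40 %


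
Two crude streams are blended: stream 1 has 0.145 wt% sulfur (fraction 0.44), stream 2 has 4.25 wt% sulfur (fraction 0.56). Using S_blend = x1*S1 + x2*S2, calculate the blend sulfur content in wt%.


Linear sulfur blending: S_blend = x1*S1 + x2*S2
Contribution 1: 0.44 * 0.145 = 0.0638 wt%
Contribution 2: 0.56 * 4.25 = 2.38 wt%
S_blend = 0.0638 + 2.38 = 2.4438

2.4438 wt%


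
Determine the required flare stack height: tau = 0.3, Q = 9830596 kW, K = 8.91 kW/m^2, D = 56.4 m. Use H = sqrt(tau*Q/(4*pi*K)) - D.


tau*Q/(4*pi*K) = 0.3 * 9830596 / (4 * pi * 8.91) = 26339.9
sqrt(26339.9) = 162.296
H = 162.296 - 56.4 = 105.9

105.9 m


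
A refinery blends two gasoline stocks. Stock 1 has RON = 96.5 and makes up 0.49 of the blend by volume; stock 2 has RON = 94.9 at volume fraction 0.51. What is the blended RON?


Linear blending: RON_blend = sum(vi * RONi)
Contribution 1: 0.49 * 96.5 = 47.285
Contribution 2: 0.51 * 94.9 = 48.399
RON_blend = 47.285 + 48.399 = 95.684

95.684


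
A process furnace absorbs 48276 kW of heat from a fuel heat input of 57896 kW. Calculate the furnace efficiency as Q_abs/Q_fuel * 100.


Furnace efficiency = Q_absorbed / Q_fuel * 100
= 48276 / 57896 * 100 = 83.38

83.38 %


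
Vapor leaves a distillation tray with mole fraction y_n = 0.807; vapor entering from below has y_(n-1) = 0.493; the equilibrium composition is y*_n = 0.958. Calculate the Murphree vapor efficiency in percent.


Murphree vapor efficiency: EMV = (y_n - y_(n-1)) / (y*_n - y_(n-1)) * 100
EMV = (0.807 - 0.493) / (0.958 - 0.493) * 100 = 0.314 / 0.465 * 100 = 67.53

67.53 %


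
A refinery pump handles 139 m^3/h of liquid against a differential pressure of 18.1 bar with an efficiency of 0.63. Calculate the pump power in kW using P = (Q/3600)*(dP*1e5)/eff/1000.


Q = 139 / 3600 = 0.0386111 m^3/s
P = 0.0386111 * (18.1 * 1e5) / 0.63 / 1000 = 110.9

110.9 kW


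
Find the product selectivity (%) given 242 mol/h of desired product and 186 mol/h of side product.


Selectivity = desired / (desired + undesired) * 100
Total products = 242 + 186 = 428 mol/h
S = 242 / 428 * 100
= 0.5654 * 100
= 56.54 %

56.54 %


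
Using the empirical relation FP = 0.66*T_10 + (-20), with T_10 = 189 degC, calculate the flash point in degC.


FP = 0.66 * 189 + (-20) = 104.74

104.74 degC


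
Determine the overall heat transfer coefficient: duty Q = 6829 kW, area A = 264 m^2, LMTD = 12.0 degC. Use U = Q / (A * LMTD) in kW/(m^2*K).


From Q = U*A*LMTD, U = Q / (A * LMTD)
U = 6829 / (264 * 12.0) = 6829 / 3168 = 2.156

2.156 kW/(m^2*K)


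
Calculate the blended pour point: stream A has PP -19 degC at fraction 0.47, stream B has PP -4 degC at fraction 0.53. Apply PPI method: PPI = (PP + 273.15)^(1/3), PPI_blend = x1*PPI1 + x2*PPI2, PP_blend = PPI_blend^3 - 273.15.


PPI_1 = (-19 + 273.15)^(1/3) = 6.334272
PPI_2 = (-4 + 273.15)^(1/3) = 6.456514
PPI_blend = 0.47 * 6.334272 + 0.53 * 6.456514 = 6.39906
PP_blend = 6.39906^3 - 273.15 = 262.0285 - 273.15 = -11.12

-11.12 degC


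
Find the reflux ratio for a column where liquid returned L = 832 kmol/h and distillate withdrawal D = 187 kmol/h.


Reflux ratio definition: R = L / D (liquid returned / distillate withdrawn)
L = 832 kmol/h, D = 187 kmol/h
R = 832 / 187 = 4.449

4.449


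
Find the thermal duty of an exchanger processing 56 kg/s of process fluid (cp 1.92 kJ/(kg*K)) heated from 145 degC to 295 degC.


Q = m_dot * cp * delta_T
delta_T = 295 - 145 = 150 K
Q = 56 * 1.92 * 150
= 107.52 * 150
= 16128 kW

16128 kW


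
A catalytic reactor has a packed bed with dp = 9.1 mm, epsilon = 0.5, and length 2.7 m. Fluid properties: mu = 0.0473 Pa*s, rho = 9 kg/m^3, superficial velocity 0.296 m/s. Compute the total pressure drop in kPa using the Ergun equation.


dp = 9.1 mm = 0.0091 m
Viscous term = 150*0.0473*0.296*(1-0.5)^2 / (0.0091^2*0.5^3) = 50721.4
Inertial term = 1.75*9*0.296^2*(1-0.5) / (0.0091*0.5^3) = 606.572
dP/L = 50721.4 + 606.572 = 51328 Pa/m
dP = 51328 * 2.7 / 1000 = 138.6 kPa

138.6 kPa


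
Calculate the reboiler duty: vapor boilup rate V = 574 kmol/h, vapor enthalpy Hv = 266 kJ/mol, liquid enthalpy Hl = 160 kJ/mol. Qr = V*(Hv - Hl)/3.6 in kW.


Qr = 574 * (266 - 160) / 3.6 = 574 * 106 / 3.6 = 16900

16900 kW


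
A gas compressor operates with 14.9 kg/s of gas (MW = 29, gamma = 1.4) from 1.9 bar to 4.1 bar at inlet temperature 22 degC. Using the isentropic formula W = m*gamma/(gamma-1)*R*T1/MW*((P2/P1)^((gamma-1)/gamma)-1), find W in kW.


Isentropic work: W = m*(gamma/(gamma-1))*(R*T1/MW)*((P2/P1)^((gamma-1)/gamma) - 1)
T1 = 22 + 273.15 = 295.15 K
Pressure ratio = 4.1 / 1.9 = 2.15789
Exponent = (1.4 - 1)/1.4 = 0.285714
(P2/P1)^exp - 1 = 2.15789^0.285714 - 1 = 0.245767
W = 14.9 * 1.4 / 0.4 * 8.314 * 295.15 / 29 * 0.245767 = 1085

1085 kW


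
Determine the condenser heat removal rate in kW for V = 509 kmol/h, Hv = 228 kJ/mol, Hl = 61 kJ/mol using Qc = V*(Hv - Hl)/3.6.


Qc = 509 * (228 - 61) / 3.6 = 509 * 167 / 3.6 = 23610

23610 kW


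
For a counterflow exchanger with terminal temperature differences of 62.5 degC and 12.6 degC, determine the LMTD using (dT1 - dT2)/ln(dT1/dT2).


LMTD = (dT1 - dT2) / ln(dT1/dT2)
= (62.5 - 12.6) / ln(62.5 / 12.6) = 49.9 / 1.60147 = 31.16

31.16 degC


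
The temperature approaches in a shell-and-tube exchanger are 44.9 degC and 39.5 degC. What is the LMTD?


LMTD = (dT1 - dT2) / ln(dT1/dT2)
= (44.9 - 39.5) / ln(44.9 / 39.5) = 5.4 / 0.128137 = 42.14

42.14 degC


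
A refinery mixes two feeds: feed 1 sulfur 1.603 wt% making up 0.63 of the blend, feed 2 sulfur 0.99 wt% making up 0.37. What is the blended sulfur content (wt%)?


Linear sulfur blending: S_blend = x1*S1 + x2*S2
Contribution 1: 0.63 * 1.603 = 1.00989 wt%
Contribution 2: 0.37 * 0.99 = 0.3663 wt%
S_blend = 1.00989 + 0.3663 = 1.37619

1.37619 wt%


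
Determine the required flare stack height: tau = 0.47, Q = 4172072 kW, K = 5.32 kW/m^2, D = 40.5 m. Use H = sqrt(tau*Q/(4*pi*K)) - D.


tau*Q/(4*pi*K) = 0.47 * 4172072 / (4 * pi * 5.32) = 29331.1
sqrt(29331.1) = 171.263
H = 171.263 - 40.5 = 130.8

130.8 m


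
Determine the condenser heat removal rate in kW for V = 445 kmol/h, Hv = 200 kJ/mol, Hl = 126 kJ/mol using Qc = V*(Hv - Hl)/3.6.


Qc = 445 * (200 - 126) / 3.6 = 445 * 74 / 3.6 = 9147

9147 kW


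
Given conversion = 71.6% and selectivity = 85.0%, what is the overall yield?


Overall yield = conversion (%) * selectivity (%) / 100
Conversion = 71.6%, Selectivity = 85.0%
Y = 71.6 * 85.0 / 100
= 60.86 %

60.86 %


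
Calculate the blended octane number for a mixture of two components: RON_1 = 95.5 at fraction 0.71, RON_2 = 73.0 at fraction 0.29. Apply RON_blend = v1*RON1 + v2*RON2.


Linear blending: RON_blend = sum(vi * RONi)
Contribution 1: 0.71 * 95.5 = 67.805
Contribution 2: 0.29 * 73.0 = 21.17
RON_blend = 67.805 + 21.17 = 88.975

88.975


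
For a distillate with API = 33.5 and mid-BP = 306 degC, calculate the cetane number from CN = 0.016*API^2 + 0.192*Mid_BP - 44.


CN = 0.016 * 33.5^2 + 0.192 * 306 - 44
CN = 17.956 + 58.752 - 44 = 32.708

32.708


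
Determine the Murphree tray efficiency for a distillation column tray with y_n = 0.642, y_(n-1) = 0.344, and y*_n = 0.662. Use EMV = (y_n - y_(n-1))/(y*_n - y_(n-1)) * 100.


Murphree vapor efficiency: EMV = (y_n - y_(n-1)) / (y*_n - y_(n-1)) * 100
EMV = (0.642 - 0.344) / (0.662 - 0.344) * 100 = 0.298 / 0.318 * 100 = 93.71

93.71 %


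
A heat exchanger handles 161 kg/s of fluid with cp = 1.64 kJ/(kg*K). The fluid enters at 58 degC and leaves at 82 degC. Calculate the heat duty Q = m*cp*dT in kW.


Q = m_dot * cp * delta_T
delta_T = 82 - 58 = 24 K
Q = 161 * 1.64 * 24
= 264.04 * 24
= 6336.96 kW

6336.96 kW


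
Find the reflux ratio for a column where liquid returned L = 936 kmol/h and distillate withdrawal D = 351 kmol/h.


Reflux ratio definition: R = L / D (liquid returned / distillate withdrawn)
L = 936 kmol/h, D = 351 kmol/h
R = 936 / 351 = 2.667

2.667


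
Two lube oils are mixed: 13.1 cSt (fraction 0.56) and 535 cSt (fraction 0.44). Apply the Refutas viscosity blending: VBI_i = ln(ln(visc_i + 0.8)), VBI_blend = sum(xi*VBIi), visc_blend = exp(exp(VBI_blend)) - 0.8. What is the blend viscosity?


Refutas method: VBN_i = 14.534*ln(ln(visc_i + 0.8)) + 10.975, blended linearly by mass fraction; since VBN is linear in VBI_i = ln(ln(visc_i + 0.8)) and the fractions sum to 1, blend VBI directly: visc = exp(exp(VBI_blend)) - 0.8
VBI_1 = ln(ln(13.1 + 0.8)) = 0.967702
VBI_2 = ln(ln(535 + 0.8)) = 1.83797
VBI_blend = 0.56 * 0.967702 + 0.44 * 1.83797 = 1.35062
visc_blend = exp(exp(1.35062)) - 0.8 = 46.66

46.66 cSt


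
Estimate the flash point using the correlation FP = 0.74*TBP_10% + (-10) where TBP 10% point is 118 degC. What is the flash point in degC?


FP = 0.74 * 118 + (-10) = 77.32

77.32 degC


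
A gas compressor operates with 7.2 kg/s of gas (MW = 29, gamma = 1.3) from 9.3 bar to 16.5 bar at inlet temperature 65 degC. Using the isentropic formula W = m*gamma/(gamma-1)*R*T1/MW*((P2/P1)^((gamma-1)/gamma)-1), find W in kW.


Isentropic work: W = m*(gamma/(gamma-1))*(R*T1/MW)*((P2/P1)^((gamma-1)/gamma) - 1)
T1 = 65 + 273.15 = 338.15 K
Pressure ratio = 16.5 / 9.3 = 1.77419
Exponent = (1.3 - 1)/1.3 = 0.230769
(P2/P1)^exp - 1 = 1.77419^0.230769 - 1 = 0.141462
W = 7.2 * 1.3 / 0.3 * 8.314 * 338.15 / 29 * 0.141462 = 427.9

427.9 kW


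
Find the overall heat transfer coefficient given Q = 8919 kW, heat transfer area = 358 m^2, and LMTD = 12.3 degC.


From Q = U*A*LMTD, U = Q / (A * LMTD)
U = 8919 / (358 * 12.3) = 8919 / 4403.4 = 2.025

2.025 kW/(m^2*K)


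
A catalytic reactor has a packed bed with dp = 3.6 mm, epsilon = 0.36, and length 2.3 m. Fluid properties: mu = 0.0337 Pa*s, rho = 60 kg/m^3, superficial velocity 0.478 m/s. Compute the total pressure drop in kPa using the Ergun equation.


dp = 3.6 mm = 0.0036 m
Viscous term = 150*0.0337*0.478*(1-0.36)^2 / (0.0036^2*0.36^3) = 1636800
Inertial term = 1.75*60*0.478^2*(1-0.36) / (0.0036*0.36^3) = 91414.5
dP/L = 1636800 + 91414.5 = 1728210 Pa/m
dP = 1728210 * 2.3 / 1000 = 3975 kPa

3975 kPa


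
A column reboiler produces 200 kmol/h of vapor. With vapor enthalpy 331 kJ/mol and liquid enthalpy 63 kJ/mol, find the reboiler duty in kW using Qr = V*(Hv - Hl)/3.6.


Qr = 200 * (331 - 63) / 3.6 = 200 * 268 / 3.6 = 14890

14890 kW


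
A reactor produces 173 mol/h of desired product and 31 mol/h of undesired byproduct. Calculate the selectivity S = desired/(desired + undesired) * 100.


Selectivity = desired / (desired + undesired) * 100
Total products = 173 + 31 = 204 mol/h
S = 173 / 204 * 100
= 0.8480 * 100
= 84.80 %

84.80 %


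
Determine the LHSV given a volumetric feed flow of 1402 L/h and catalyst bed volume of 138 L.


LHSV = volumetric feed rate / catalyst volume
= 1402 L/h / 138 L
= 10.16 h^-1

10.16 h^-1


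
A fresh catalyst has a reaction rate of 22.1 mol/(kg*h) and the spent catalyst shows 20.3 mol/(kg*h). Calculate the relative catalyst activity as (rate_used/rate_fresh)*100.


Activity (%) = (rate_used / rate_fresh) * 100
rate_used = 20.3, rate_fresh = 22.1
= (20.3 / 22.1) * 100
= 0.9186 * 100 = 91.86

91.86 %


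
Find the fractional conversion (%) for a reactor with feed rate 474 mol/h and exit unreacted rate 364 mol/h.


X = (F_in - F_out) / F_in * 100
Moles reacted = 474 - 364 = 110
X = 110 / 474 * 100
= 0.2321 * 100
= 23.21 %

23.21 %


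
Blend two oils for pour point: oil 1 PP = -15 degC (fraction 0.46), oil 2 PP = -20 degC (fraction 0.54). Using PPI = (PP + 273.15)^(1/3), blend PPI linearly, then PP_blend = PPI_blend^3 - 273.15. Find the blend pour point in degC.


PPI_1 = (-15 + 273.15)^(1/3) = 6.36733
PPI_2 = (-20 + 273.15)^(1/3) = 6.325953
PPI_blend = 0.46 * 6.36733 + 0.54 * 6.325953 = 6.344986
PP_blend = 6.344986^3 - 273.15 = 255.4418 - 273.15 = -17.71

-17.71 degC


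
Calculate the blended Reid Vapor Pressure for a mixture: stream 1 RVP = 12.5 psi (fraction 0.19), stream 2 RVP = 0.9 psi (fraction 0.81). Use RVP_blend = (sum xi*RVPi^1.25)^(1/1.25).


Chevron index: RVP_blend = (sum xi*RVPi^1.25)^(1/1.25)
RVP^1.25 terms: 0.19 * 12.5^1.25 + 0.81 * 0.9^1.25 = 5.17576
RVP_blend = 5.17576^(1/1.25) = 3.725

3.725 psi


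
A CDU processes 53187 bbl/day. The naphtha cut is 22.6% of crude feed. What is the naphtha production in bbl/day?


Crude throughput = 53187 bbl/day
Fraction yield = 22.6%
yield = throughput * fraction / 100
yield = 53187 * 22.6 / 100 = 12020.262

12020.262 bbl/day


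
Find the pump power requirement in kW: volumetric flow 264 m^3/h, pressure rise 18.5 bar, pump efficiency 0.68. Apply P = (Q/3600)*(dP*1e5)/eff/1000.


Q = 264 / 3600 = 0.0733333 m^3/s
P = 0.0733333 * (18.5 * 1e5) / 0.68 / 1000 = 199.5

199.5 kW


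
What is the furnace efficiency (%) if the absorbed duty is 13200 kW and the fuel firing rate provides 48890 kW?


Furnace efficiency = Q_absorbed / Q_fuel * 100
= 13200 / 48890 * 100 = 27.00

27.00 %


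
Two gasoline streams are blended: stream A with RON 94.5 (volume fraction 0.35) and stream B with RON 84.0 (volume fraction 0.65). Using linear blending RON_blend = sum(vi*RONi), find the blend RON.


Linear blending: RON_blend = sum(vi * RONi)
Contribution 1: 0.35 * 94.5 = 33.075
Contribution 2: 0.65 * 84.0 = 54.6
RON_blend = 33.075 + 54.6 = 87.675

87.675


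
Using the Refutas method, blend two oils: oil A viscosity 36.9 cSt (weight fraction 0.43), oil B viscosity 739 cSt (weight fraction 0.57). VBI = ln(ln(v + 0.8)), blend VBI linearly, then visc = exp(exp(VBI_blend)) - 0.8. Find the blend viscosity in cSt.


Refutas method: VBN_i = 14.534*ln(ln(visc_i + 0.8)) + 10.975, blended linearly by mass fraction; since VBN is linear in VBI_i = ln(ln(visc_i + 0.8)) and the fractions sum to 1, blend VBI directly: visc = exp(exp(VBI_blend)) - 0.8
VBI_1 = ln(ln(36.9 + 0.8)) = 1.28914
VBI_2 = ln(ln(739 + 0.8)) = 1.88804
VBI_blend = 0.43 * 1.28914 + 0.57 * 1.88804 = 1.63051
visc_blend = exp(exp(1.63051)) - 0.8 = 164.3

164.3 cSt


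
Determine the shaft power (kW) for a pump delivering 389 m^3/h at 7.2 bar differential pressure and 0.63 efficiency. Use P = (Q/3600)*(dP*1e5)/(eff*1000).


Q = 389 / 3600 = 0.108056 m^3/s
P = 0.108056 * (7.2 * 1e5) / 0.63 / 1000 = 123.5

123.5 kW


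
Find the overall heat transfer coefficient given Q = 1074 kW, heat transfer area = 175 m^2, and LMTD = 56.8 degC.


From Q = U*A*LMTD, U = Q / (A * LMTD)
U = 1074 / (175 * 56.8) = 1074 / 9940 = 0.1080

0.1080 kW/(m^2*K)


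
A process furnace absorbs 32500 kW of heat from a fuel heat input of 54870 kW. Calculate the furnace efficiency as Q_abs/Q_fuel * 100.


Furnace efficiency = Q_absorbed / Q_fuel * 100
= 32500 / 54870 * 100 = 59.23

59.23 %


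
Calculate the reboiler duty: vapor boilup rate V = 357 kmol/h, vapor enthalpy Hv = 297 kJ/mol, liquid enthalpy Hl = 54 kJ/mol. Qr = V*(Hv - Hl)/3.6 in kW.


Qr = 357 * (297 - 54) / 3.6 = 357 * 243 / 3.6 = 24100

24100 kW


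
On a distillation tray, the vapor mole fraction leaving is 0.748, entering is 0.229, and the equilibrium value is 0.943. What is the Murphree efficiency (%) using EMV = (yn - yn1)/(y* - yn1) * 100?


Murphree vapor efficiency: EMV = (y_n - y_(n-1)) / (y*_n - y_(n-1)) * 100
EMV = (0.748 - 0.229) / (0.943 - 0.229) * 100 = 0.519 / 0.714 * 100 = 72.69

72.69 %


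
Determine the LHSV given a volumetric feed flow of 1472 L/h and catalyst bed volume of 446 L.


LHSV = volumetric feed rate / catalyst volume
= 1472 L/h / 446 L
= 3.300 h^-1

3.300 h^-1


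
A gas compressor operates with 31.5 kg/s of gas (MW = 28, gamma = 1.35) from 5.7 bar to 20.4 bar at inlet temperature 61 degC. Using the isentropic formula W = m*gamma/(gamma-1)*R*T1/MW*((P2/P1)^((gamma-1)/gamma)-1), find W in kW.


Isentropic work: W = m*(gamma/(gamma-1))*(R*T1/MW)*((P2/P1)^((gamma-1)/gamma) - 1)
T1 = 61 + 273.15 = 334.15 K
Pressure ratio = 20.4 / 5.7 = 3.57895
Exponent = (1.35 - 1)/1.35 = 0.259259
(P2/P1)^exp - 1 = 3.57895^0.259259 - 1 = 0.391766
W = 31.5 * 1.35 / 0.35 * 8.314 * 334.15 / 28 * 0.391766 = 4723

4723 kW


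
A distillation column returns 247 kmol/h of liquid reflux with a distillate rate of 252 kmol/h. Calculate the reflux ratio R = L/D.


Reflux ratio definition: R = L / D (liquid returned / distillate withdrawn)
L = 247 kmol/h, D = 252 kmol/h
R = 247 / 252 = 0.9802

0.9802


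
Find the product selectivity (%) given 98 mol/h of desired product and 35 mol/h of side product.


Selectivity = desired / (desired + undesired) * 100
Total products = 98 + 35 = 133 mol/h
S = 98 / 133 * 100
= 0.7368 * 100
= 73.68 %

73.68 %


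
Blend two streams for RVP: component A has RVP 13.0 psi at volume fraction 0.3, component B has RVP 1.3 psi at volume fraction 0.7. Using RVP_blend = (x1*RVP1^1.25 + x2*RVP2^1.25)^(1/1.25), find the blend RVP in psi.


Chevron index: RVP_blend = (sum xi*RVPi^1.25)^(1/1.25)
RVP^1.25 terms: 0.3 * 13.0^1.25 + 0.7 * 1.3^1.25 = 8.37712
RVP_blend = 8.37712^(1/1.25) = 5.476

5.476 psi


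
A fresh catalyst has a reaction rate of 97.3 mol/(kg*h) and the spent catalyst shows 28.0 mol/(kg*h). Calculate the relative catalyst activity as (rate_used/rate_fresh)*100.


Activity (%) = (rate_used / rate_fresh) * 100
rate_used = 28.0, rate_fresh = 97.3
= (28.0 / 97.3) * 100
= 0.2878 * 100 = 28.78

28.78 %


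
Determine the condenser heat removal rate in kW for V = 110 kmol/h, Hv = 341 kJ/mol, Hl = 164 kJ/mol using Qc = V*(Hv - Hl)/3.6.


Qc = 110 * (341 - 164) / 3.6 = 110 * 177 / 3.6 = 5408

5408 kW


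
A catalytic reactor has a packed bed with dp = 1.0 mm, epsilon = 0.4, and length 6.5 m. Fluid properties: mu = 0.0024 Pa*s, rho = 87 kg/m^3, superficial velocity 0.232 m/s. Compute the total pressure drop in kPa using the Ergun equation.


dp = 1.0 mm = 0.001 m
Viscous term = 150*0.0024*0.232*(1-0.4)^2 / (0.001^2*0.4^3) = 469800
Inertial term = 1.75*87*0.232^2*(1-0.4) / (0.001*0.4^3) = 76825.3
dP/L = 469800 + 76825.3 = 546625 Pa/m
dP = 546625 * 6.5 / 1000 = 3553 kPa

3553 kPa


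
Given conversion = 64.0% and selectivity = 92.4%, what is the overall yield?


Overall yield = conversion (%) * selectivity (%) / 100
Conversion = 64.0%, Selectivity = 92.4%
Y = 64.0 * 92.4 / 100
= 59.136 %

59.136 %


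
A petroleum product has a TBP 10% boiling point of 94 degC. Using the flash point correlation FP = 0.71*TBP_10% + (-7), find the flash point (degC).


FP = 0.71 * 94 + (-7) = 59.74

59.74 degC


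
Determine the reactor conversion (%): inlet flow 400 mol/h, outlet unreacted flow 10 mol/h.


X = (F_in - F_out) / F_in * 100
Moles reacted = 400 - 10 = 390
X = 390 / 400 * 100
= 0.9750 * 100
= 97.50 %

97.50 %


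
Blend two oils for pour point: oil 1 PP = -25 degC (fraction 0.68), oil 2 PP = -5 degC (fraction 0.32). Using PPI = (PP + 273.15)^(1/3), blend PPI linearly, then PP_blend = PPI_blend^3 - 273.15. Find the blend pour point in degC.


PPI_1 = (-25 + 273.15)^(1/3) = 6.284028
PPI_2 = (-5 + 273.15)^(1/3) = 6.448508
PPI_blend = 0.68 * 6.284028 + 0.32 * 6.448508 = 6.336662
PP_blend = 6.336662^3 - 273.15 = 254.4378 - 273.15 = -18.71

-18.71 degC


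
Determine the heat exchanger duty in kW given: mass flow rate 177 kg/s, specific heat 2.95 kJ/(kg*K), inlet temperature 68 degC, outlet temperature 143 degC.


Q = m_dot * cp * delta_T
delta_T = 143 - 68 = 75 K
Q = 177 * 2.95 * 75
= 522.15 * 75
= 39161.25 kW

39161.25 kW


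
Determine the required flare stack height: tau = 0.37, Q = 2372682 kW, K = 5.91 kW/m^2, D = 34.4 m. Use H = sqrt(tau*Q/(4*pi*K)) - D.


tau*Q/(4*pi*K) = 0.37 * 2372682 / (4 * pi * 5.91) = 11820.7
sqrt(11820.7) = 108.723
H = 108.723 - 34.4 = 74.32

74.32 m


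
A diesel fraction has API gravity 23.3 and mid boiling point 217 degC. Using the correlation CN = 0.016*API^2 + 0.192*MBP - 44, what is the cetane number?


CN = 0.016 * 23.3^2 + 0.192 * 217 - 44
CN = 8.68624 + 41.664 - 44 = 6.35024

6.35024


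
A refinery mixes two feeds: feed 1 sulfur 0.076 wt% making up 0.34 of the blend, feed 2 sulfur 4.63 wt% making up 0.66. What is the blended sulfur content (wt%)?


Linear sulfur blending: S_blend = x1*S1 + x2*S2
Contribution 1: 0.34 * 0.076 = 0.02584 wt%
Contribution 2: 0.66 * 4.63 = 3.0558 wt%
S_blend = 0.02584 + 3.0558 = 3.08164

3.08164 wt%


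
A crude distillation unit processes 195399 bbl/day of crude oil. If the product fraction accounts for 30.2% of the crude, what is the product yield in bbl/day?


Crude throughput = 195399 bbl/day
Fraction yield = 30.2%
yield = throughput * fraction / 100
yield = 195399 * 30.2 / 100 = 59010.498

59010.498 bbl/day


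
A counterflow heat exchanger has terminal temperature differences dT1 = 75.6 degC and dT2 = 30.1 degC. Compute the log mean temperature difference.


LMTD = (dT1 - dT2) / ln(dT1/dT2)
= (75.6 - 30.1) / ln(75.6 / 30.1) = 45.5 / 0.920931 = 49.41

49.41 degC


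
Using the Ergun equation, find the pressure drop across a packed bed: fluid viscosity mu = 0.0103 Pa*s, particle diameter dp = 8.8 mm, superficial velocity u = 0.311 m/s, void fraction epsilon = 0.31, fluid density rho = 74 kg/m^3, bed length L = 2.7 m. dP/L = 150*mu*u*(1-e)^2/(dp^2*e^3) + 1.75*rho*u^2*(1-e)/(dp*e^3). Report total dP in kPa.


dp = 8.8 mm = 0.0088 m
Viscous term = 150*0.0103*0.311*(1-0.31)^2 / (0.0088^2*0.31^3) = 99160
Inertial term = 1.75*74*0.311^2*(1-0.31) / (0.0088*0.31^3) = 32966.4
dP/L = 99160 + 32966.4 = 132126 Pa/m
dP = 132126 * 2.7 / 1000 = 356.7 kPa

356.7 kPa


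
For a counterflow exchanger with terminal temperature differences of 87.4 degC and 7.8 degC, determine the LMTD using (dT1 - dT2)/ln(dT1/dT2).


LMTD = (dT1 - dT2) / ln(dT1/dT2)
= (87.4 - 7.8) / ln(87.4 / 7.8) = 79.6 / 2.41637 = 32.94

32.94 degC


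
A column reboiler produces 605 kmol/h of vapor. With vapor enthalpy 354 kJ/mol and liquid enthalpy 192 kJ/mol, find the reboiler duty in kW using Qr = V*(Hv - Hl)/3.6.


Qr = 605 * (354 - 192) / 3.6 = 605 * 162 / 3.6 = 27220

27220 kW


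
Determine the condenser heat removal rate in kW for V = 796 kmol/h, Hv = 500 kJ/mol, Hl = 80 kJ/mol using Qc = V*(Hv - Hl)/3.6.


Qc = 796 * (500 - 80) / 3.6 = 796 * 420 / 3.6 = 92870

92870 kW


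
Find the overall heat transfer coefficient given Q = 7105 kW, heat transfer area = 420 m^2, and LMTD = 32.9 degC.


From Q = U*A*LMTD, U = Q / (A * LMTD)
U = 7105 / (420 * 32.9) = 7105 / 13818 = 0.5142

0.5142 kW/(m^2*K)


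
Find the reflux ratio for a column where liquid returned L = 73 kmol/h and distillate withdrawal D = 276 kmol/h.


Reflux ratio definition: R = L / D (liquid returned / distillate withdrawn)
L = 73 kmol/h, D = 276 kmol/h
R = 73 / 276 = 0.2645

0.2645


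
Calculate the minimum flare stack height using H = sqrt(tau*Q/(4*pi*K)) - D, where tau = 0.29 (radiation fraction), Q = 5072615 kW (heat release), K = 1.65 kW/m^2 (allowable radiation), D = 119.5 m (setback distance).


tau*Q/(4*pi*K) = 0.29 * 5072615 / (4 * pi * 1.65) = 70947.3
sqrt(70947.3) = 266.359
H = 266.359 - 119.5 = 146.9

146.9 m


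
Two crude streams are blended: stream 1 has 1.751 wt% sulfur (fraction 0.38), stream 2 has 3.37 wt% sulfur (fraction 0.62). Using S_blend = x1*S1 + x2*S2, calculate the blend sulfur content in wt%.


Linear sulfur blending: S_blend = x1*S1 + x2*S2
Contribution 1: 0.38 * 1.751 = 0.66538 wt%
Contribution 2: 0.62 * 3.37 = 2.0894 wt%
S_blend = 0.66538 + 2.0894 = 2.75478

2.75478 wt%


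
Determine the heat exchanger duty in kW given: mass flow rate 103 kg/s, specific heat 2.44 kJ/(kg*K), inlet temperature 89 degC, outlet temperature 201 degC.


Q = m_dot * cp * delta_T
delta_T = 201 - 89 = 112 K
Q = 103 * 2.44 * 112
= 251.32 * 112
= 28147.84 kW

28147.84 kW


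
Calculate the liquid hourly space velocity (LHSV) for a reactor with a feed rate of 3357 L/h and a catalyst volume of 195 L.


LHSV = volumetric feed rate / catalyst volume
= 3357 L/h / 195 L
= 17.22 h^-1

17.22 h^-1


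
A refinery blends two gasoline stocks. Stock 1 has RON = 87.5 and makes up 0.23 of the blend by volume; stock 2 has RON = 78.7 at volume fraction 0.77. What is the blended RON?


Linear blending: RON_blend = sum(vi * RONi)
Contribution 1: 0.23 * 87.5 = 20.125
Contribution 2: 0.77 * 78.7 = 60.599
RON_blend = 20.125 + 60.599 = 80.724

80.724


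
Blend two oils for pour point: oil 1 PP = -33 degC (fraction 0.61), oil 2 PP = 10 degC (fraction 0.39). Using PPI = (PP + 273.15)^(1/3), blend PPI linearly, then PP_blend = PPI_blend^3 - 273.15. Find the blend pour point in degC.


PPI_1 = (-33 + 273.15)^(1/3) = 6.215759
PPI_2 = (10 + 273.15)^(1/3) = 6.566574
PPI_blend = 0.61 * 6.215759 + 0.39 * 6.566574 = 6.352577
PP_blend = 6.352577^3 - 273.15 = 256.3597 - 273.15 = -16.79

-16.79 degC


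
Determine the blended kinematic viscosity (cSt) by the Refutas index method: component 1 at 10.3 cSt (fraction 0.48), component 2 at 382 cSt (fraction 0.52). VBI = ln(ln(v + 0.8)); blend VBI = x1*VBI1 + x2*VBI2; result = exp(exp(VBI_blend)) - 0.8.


Refutas method: VBN_i = 14.534*ln(ln(visc_i + 0.8)) + 10.975, blended linearly by mass fraction; since VBN is linear in VBI_i = ln(ln(visc_i + 0.8)) and the fractions sum to 1, blend VBI directly: visc = exp(exp(VBI_blend)) - 0.8
VBI_1 = ln(ln(10.3 + 0.8)) = 0.878358
VBI_2 = ln(ln(382 + 0.8)) = 1.78297
VBI_blend = 0.48 * 0.878358 + 0.52 * 1.78297 = 1.34876
visc_blend = exp(exp(1.34876)) - 0.8 = 46.32

46.32 cSt


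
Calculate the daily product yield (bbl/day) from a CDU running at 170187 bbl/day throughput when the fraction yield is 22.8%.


Crude throughput = 170187 bbl/day
Fraction yield = 22.8%
yield = throughput * fraction / 100
yield = 170187 * 22.8 / 100 = 38802.636

38802.636 bbl/day


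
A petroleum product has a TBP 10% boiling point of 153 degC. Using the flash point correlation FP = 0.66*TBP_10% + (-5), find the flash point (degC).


FP = 0.66 * 153 + (-5) = 95.98

95.98 degC


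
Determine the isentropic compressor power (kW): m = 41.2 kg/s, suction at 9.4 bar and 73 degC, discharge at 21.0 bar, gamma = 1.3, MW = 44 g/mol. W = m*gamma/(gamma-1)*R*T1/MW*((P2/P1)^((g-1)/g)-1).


Isentropic work: W = m*(gamma/(gamma-1))*(R*T1/MW)*((P2/P1)^((gamma-1)/gamma) - 1)
T1 = 73 + 273.15 = 346.15 K
Pressure ratio = 21.0 / 9.4 = 2.23404
Exponent = (1.3 - 1)/1.3 = 0.230769
(P2/P1)^exp - 1 = 2.23404^0.230769 - 1 = 0.203814
W = 41.2 * 1.3 / 0.3 * 8.314 * 346.15 / 44 * 0.203814 = 2380

2380 kW


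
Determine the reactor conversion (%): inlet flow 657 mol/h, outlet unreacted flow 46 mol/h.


X = (F_in - F_out) / F_in * 100
Moles reacted = 657 - 46 = 611
X = 611 / 657 * 100
= 0.9300 * 100
= 93.00 %

93.00 %


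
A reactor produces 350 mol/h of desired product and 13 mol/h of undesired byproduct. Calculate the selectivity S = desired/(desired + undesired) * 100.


Selectivity = desired / (desired + undesired) * 100
Total products = 350 + 13 = 363 mol/h
S = 350 / 363 * 100
= 0.9642 * 100
= 96.42 %

96.42 %


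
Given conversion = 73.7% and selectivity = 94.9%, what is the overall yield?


Overall yield = conversion (%) * selectivity (%) / 100
Conversion = 73.7%, Selectivity = 94.9%
Y = 73.7 * 94.9 / 100
= 69.9413 %

69.9413 %


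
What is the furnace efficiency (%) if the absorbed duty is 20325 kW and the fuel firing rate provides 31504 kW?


Furnace efficiency = Q_absorbed / Q_fuel * 100
= 20325 / 31504 * 100 = 64.52

64.52 %


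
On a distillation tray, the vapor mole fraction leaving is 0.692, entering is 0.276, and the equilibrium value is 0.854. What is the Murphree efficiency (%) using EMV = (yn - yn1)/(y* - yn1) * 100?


Murphree vapor efficiency: EMV = (y_n - y_(n-1)) / (y*_n - y_(n-1)) * 100
EMV = (0.692 - 0.276) / (0.854 - 0.276) * 100 = 0.416 / 0.578 * 100 = 71.97

71.97 %


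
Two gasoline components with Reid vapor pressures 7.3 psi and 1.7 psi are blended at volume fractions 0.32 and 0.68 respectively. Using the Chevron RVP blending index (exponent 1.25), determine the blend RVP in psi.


Chevron index: RVP_blend = (sum xi*RVPi^1.25)^(1/1.25)
RVP^1.25 terms: 0.32 * 7.3^1.25 + 0.68 * 1.7^1.25 = 5.15974
RVP_blend = 5.15974^(1/1.25) = 3.716

3.716 psi


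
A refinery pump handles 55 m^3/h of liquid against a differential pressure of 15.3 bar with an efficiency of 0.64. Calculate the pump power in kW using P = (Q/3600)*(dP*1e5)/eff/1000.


Q = 55 / 3600 = 0.0152778 m^3/s
P = 0.0152778 * (15.3 * 1e5) / 0.64 / 1000 = 36.52

36.52 kW


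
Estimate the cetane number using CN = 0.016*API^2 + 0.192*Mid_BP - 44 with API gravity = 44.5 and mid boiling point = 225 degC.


CN = 0.016 * 44.5^2 + 0.192 * 225 - 44
CN = 31.684 + 43.2 - 44 = 30.884

30.884


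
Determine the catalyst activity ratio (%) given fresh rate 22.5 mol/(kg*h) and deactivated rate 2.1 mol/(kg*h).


Activity (%) = (rate_used / rate_fresh) * 100
rate_used = 2.1, rate_fresh = 22.5
= (2.1 / 22.5) * 100
= 0.09333 * 100 = 9.333

9.333 %


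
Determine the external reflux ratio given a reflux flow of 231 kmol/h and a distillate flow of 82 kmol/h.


Reflux ratio definition: R = L / D (liquid returned / distillate withdrawn)
L = 231 kmol/h, D = 82 kmol/h
R = 231 / 82 = 2.817

2.817


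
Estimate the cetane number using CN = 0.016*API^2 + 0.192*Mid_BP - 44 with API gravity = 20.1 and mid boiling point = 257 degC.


CN = 0.016 * 20.1^2 + 0.192 * 257 - 44
CN = 6.46416 + 49.344 - 44 = 11.80816

11.80816
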